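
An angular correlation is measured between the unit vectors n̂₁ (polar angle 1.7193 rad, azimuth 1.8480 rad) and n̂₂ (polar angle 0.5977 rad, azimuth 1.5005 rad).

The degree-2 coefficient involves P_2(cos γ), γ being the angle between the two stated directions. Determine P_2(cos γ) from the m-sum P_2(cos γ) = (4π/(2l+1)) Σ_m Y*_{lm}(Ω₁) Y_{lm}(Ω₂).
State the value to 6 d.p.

-0.258828

Summing Y*_{l m}(θ₁,φ₁)·Y_{l m}(θ₂,φ₂) over m ∈ [−2, 2]; prefactor 4π/(2·2+1) = 2.513274:
  [-2]  conj(Y_{2,-2})(Ω₁) = (-0.321226, -0.198898) ; Y_{2,-2}(Ω₂) = (-0.121118, -0.017141) ; Δ = (0.035497, 0.029596)
  [-1]  conj(Y_{2,-1})(Ω₁) = (0.030937, -0.108731) ; Y_{2,-1}(Ω₂) = (0.025242, -0.358487) ; Δ = (-0.038198, -0.013835)
  [+0]  conj(Y_{2,0})(Ω₁) = (-0.294678, -0.000000) ; Y_{2,0}(Ω₂) = (0.331149, 0.000000) ; Δ = (-0.097582, -0.000000)
  [+1]  conj(Y_{2,1})(Ω₁) = (-0.030937, -0.108731) ; Y_{2,1}(Ω₂) = (-0.025242, -0.358487) ; Δ = (-0.038198, 0.013835)
  [+2]  conj(Y_{2,2})(Ω₁) = (-0.321226, 0.198898) ; Y_{2,2}(Ω₂) = (-0.121118, 0.017141) ; Δ = (0.035497, -0.029596)
Total Σ_m = (-0.102985, 0.000000). Multiply by 2.513274: (-0.258828, 0.000000). P_2(cos γ) = -0.258828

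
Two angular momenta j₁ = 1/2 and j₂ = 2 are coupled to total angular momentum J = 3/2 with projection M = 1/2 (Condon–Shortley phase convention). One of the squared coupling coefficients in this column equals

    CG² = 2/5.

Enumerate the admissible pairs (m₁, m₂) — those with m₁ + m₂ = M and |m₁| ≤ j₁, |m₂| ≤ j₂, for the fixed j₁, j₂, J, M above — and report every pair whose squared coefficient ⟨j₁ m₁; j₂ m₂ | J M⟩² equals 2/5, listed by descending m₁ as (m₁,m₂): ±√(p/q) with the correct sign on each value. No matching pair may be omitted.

Admissible pairs with m₁+m₂ = M = 1/2: (-1/2,1), (1/2,0)
  (m₁,m₂)=(1/2,0): CG² = 2/5, CG = +√(2/5)   ← matches the target
  (m₁,m₂)=(-1/2,1): CG² = 3/5, CG = −√(3/5)
Pairs with CG² = 2/5: (1/2,0): +√(2/5)

(1/2,0): +√(2/5)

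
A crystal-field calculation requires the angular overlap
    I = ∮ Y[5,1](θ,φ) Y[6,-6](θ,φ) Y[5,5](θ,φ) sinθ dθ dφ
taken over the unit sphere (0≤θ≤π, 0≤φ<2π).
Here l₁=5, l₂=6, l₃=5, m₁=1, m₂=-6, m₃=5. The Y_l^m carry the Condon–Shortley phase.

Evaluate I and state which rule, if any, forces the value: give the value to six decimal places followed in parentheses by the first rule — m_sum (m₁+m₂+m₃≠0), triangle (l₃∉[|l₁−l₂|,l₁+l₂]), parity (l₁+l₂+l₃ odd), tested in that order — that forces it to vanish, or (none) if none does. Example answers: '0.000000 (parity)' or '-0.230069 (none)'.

0.096539 (none)

m-sum 0 ✓  L=16 even ✓  1≤5≤11 ✓
Π(2lᵢ+1) = 11×13×11 = 1573
triangle coeff Δ(5,6,5) = 1/28588560
Σ_t [1,5]: t=1:−1/345600 t=2:+1/13824 t=3:−1/5184 t=4:+1/13824 t=5:−1/345600 = -7/129600
(3j)²=80/7293 [(5 6 5; 0 0 0)], sign=+1
Σ_t [0,0]: t=0:+1/12441600 = 1/12441600
(3j)²=3/442 [(5 6 5; 1 -6 5)], sign=+1
⇒ 4πI² = 440/3757
I = (+1)√(440/3757/(4π)) = 0.09653856
No selection rule forces the value: the integral is nonzero (none).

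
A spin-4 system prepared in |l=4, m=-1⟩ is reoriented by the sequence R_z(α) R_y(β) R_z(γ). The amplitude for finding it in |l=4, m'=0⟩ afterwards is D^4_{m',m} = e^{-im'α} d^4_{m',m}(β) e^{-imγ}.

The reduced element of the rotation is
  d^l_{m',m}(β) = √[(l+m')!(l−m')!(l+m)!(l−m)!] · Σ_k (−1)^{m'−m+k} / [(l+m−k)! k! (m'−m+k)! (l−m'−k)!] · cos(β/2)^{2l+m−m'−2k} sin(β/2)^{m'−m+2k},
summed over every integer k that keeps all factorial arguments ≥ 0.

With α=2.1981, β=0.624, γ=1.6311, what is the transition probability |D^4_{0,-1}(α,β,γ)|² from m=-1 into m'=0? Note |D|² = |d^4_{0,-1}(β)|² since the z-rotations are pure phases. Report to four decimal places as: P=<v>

D^4_{0,-1}(2.1981,0.6240,1.6311) = e^{-i·0·2.1981}·d^4_{0,-1}(0.6240)·e^{-i·-1·1.6311}. Compute d first:
c=cos(0.624000/2)=0.951722, s=sin(0.624000/2)=0.306963; N=√[24·24·6·120]=643.987578
k: max(0,(-1)−(0))=0 … min(4+(-1),4−(0))=3
  k=0: (−1)^1·643.9876/(144)·0.9517^7·0.3070^1 = -0.970890
  k=1: (−1)^2·643.9876/(24)·0.9517^5·0.3070^3 = +0.606000
  k=2: (−1)^3·643.9876/(24)·0.9517^3·0.3070^5 = -0.063041
  k=3: (−1)^4·643.9876/(144)·0.9517^1·0.3070^7 = +0.001093
d^4_{0,-1}(0.6240) = -0.970890 +0.606000 -0.063041 +0.001093 = -0.426838
|D^4_{0,-1}|² = |d^4_{0,-1}(β)|² = (-0.426838)² = 0.182191 (the z-rotation phases have unit modulus)

P=0.1822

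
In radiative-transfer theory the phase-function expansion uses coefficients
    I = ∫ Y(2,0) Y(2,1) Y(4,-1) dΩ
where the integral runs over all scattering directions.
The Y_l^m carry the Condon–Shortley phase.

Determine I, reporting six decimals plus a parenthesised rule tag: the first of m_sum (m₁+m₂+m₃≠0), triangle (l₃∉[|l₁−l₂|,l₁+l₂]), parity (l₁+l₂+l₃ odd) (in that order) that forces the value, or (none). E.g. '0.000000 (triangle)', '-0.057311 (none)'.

m-sum 0 ✓  L=8 even ✓  0≤4≤4 ✓
Π(2lᵢ+1) = 5×5×9 = 225
triangle coeff Δ(2,2,4) = 1/630
Σ_t [0,0]: t=0:+1/16 = 1/16
(3j)²=2/35 [(2 2 4; 0 0 0)], sign=+1
Σ_t [0,0]: t=0:+1/24 = 1/24
(3j)²=1/21 [(2 2 4; 0 1 -1)], sign=-1
⇒ 4πI² = 30/49
I = (-1)√(30/49/(4π)) = -0.22072812
No selection rule forces the value: the integral is nonzero (none).

-0.220728 (none)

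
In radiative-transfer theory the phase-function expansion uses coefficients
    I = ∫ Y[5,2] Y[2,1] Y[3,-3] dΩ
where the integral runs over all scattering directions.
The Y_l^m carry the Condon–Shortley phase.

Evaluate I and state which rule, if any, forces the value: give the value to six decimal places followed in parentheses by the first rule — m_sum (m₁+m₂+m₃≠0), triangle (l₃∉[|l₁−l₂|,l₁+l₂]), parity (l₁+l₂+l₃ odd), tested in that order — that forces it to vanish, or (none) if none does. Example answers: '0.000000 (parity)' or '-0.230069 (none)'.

m-sum 0 ✓  L=10 even ✓  3≤3≤7 ✓
Π(2lᵢ+1) = 11×5×7 = 385
triangle coeff Δ(5,2,3) = 1/2310
Σ_t [2,2]: t=2:+1/144 = 1/144
(3j)²=10/231 [(5 2 3; 0 0 0)], sign=-1
Σ_t [3,3]: t=3:−1/4320 = -1/4320
(3j)²=1/330 [(5 2 3; 2 1 -3)], sign=-1
⇒ 4πI² = 5/99
I = (+1)√(5/99/(4π)) = 0.06339609
No selection rule forces the value: the integral is nonzero (none).

0.063396 (none)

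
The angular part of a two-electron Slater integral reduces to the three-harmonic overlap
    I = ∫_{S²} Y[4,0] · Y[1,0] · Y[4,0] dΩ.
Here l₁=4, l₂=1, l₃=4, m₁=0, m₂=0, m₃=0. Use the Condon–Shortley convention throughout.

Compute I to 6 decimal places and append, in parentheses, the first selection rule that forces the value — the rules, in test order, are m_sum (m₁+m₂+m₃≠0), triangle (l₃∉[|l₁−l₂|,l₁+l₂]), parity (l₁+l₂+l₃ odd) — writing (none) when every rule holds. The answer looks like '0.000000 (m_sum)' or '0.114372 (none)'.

0.000000 (parity)

l₁+l₂+l₃=9 is odd: 3j(l;000)=0 ⇒ I=0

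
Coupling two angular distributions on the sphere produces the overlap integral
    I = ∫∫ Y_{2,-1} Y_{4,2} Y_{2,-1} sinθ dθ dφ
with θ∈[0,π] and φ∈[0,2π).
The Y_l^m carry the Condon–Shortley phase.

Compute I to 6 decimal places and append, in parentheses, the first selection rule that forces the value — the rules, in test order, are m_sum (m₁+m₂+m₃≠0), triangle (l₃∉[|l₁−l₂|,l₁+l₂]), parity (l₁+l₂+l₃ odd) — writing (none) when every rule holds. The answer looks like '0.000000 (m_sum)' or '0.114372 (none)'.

0.254875 (none)

Checks pass: Σm=0; 8 even; l₃=2∈[2,6].
(2·2+1)(2·4+1)(2·2+1) = 225
Δ: 4! 0! 4! / 9! → 1/630
sum: t=2:+1/16 = 1/16
3j²(2 4 2; 0 0 0) = Δ·Π!·Σ² = 2/35  (sign +1)
sum: t=3:−1/36 = -1/36
3j²(2 4 2; -1 2 -1) = Δ·Π!·Σ² = 4/63  (sign +1)
combine: 4πI² = 225·2/35·4/63 = 40/49
take √, sign +1: I = 0.25487487
No selection rule forces the value: the integral is nonzero (none).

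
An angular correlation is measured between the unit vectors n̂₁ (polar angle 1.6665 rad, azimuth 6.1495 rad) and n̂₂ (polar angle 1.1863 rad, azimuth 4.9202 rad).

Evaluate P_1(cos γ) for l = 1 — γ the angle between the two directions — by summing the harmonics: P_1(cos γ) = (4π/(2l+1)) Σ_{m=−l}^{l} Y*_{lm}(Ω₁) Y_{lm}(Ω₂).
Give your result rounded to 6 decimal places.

0.273182

Addition theorem: P_1(cos γ) = (4π/3) Σ_m Y*_{lm}(Ω₁) Y_{lm}(Ω₂), m = −1…1:
  [-1]  conj(Y_{1,-1})(Ω₁) = +0.340845-0.045839i ; Y_{1,-1}(Ω₂) = +0.066077+0.313378i ; Δ = +0.036887+0.103784i
  [+0]  conj(Y_{1,0})(Ω₁) = -0.046690-0.000000i ; Y_{1,0}(Ω₂) = +0.183271+0.000000i ; Δ = -0.008557-0.000000i
  [+1]  conj(Y_{1,1})(Ω₁) = -0.340845-0.045839i ; Y_{1,1}(Ω₂) = -0.066077+0.313378i ; Δ = +0.036887-0.103784i
Σ over m = +0.065217+0.000000i; ×(4π/3) → +0.273182+0.000000i. Real part: 0.273182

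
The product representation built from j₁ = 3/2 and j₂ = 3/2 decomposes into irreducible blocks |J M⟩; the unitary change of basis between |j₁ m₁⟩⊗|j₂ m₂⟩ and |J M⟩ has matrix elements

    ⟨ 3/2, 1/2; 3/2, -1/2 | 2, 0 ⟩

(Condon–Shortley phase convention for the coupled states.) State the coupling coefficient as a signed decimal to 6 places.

j₁+j₂−J=1  J+j₁−j₂=2  J−j₁+j₂=2  j₁+j₂+J+1=6
(j₁±m₁, j₂±m₂, J±M) = (2,1,1,2,2,2)
P² = 4/9
sum k=0..1:
  [0] +1/1 = 1
  [1] −1/4 = -1/4
S = 3/4
C² = P²·S² = 1/4 ; C = +0.500000

+√(1/4) ≈ +0.500000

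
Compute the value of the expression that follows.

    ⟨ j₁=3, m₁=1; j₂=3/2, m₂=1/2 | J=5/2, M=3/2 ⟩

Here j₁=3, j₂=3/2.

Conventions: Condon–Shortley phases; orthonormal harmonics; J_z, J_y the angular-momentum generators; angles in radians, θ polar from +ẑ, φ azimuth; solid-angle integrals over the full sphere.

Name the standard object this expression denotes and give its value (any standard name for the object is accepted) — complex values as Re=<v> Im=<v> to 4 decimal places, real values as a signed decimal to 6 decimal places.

Clebsch–Gordan coefficient, −√(7/20) ≈ -0.591608

This is a Clebsch–Gordan (vector-coupling) coefficient.
triangle: 2!*4!*1!/8! = 48/40320
(j±m)!: 4!*2!*2!*1!*4!*1! = 2304
prefactor² = (2J+1)*Δ*N² = 576/35
  k=1: −1/(1!*1!*1!*1!*3!*0!) = -1/6
  k=2: +1/(2!*0!*0!*0!*4!*1!) = 1/48
Σ = -7/48  ⇒  CG² = 576/35*(-7/48)² = 7/20
CG = −√(7/20) = -0.591608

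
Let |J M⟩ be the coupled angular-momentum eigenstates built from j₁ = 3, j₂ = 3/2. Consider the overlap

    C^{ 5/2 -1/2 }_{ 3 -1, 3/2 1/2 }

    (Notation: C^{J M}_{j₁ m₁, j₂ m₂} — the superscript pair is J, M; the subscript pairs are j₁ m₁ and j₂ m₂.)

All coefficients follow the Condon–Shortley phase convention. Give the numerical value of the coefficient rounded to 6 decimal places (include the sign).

triangle: 2!*4!*1!/8! = 48/40320
(j±m)!: 2!*4!*2!*1!*2!*3! = 1152
prefactor² = (2J+1)*Δ*N² = 288/35
  k=1: −1/(1!*1!*3!*1!*1!*0!) = -1/6
  k=2: +1/(2!*0!*2!*0!*2!*1!) = 1/8
Σ = -1/24  ⇒  CG² = 288/35*(-1/24)² = 1/70
CG = −√(1/70) = -0.119523

-0.119523  (= −√(1/70))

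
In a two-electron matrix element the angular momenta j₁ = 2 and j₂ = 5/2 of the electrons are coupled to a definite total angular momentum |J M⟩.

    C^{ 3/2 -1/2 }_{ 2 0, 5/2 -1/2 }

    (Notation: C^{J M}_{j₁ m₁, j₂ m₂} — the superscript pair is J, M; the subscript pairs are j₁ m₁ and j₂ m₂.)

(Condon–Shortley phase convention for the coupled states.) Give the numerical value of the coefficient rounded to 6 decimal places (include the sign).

-0.239046

j₁+j₂−J=3  J+j₁−j₂=1  J−j₁+j₂=2  j₁+j₂+J+1=7
(j₁±m₁, j₂±m₂, J±M) = (2,2,2,3,1,2)
P² = 32/35
sum k=1..2:
  [1] −1/2 = -1/2
  [2] +1/4 = 1/4
S = -1/4
C² = P²·S² = 2/35 ; C = -0.239046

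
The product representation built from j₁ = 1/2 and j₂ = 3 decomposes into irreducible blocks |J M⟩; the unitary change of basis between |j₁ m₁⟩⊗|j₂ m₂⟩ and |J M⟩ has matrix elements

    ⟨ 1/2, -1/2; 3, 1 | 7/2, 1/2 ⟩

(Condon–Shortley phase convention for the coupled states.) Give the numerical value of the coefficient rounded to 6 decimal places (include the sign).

j₁+j₂−J=0  J+j₁−j₂=1  J−j₁+j₂=6  j₁+j₂+J+1=8
(j₁±m₁, j₂±m₂, J±M) = (0,1,4,2,4,3)
P² = 6912/7
sum k=0..0:
  [0] +1/48 = 1/48
S = 1/48
C² = P²·S² = 3/7 ; C = +0.654654

+0.654654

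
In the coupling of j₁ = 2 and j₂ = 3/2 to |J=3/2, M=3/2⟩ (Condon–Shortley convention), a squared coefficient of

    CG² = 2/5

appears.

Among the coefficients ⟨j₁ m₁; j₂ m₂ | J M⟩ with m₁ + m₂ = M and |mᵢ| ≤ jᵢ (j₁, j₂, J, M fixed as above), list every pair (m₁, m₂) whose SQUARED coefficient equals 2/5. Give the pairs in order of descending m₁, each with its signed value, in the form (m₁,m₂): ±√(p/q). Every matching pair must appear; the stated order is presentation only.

Admissible pairs with m₁+m₂ = M = 3/2: (0,3/2), (1,1/2), (2,-1/2)
  (m₁,m₂)=(2,-1/2): CG² = 2/5, CG = +√(2/5)   ← matches the target
  (m₁,m₂)=(1,1/2): CG² = 2/5, CG = −√(2/5)   ← matches the target
  (m₁,m₂)=(0,3/2): CG² = 1/5, CG = +√(1/5)
Pairs with CG² = 2/5: (2,-1/2): +√(2/5); (1,1/2): −√(2/5)

(2,-1/2): +√(2/5); (1,1/2): −√(2/5)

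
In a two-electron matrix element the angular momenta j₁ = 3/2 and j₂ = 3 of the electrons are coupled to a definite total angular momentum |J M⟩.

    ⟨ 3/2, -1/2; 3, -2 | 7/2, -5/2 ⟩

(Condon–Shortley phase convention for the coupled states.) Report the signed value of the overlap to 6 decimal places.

+0.377964

√[8·1!2!5!/9! · 1!2!1!5!1!6!] = √(6400/7)
  +(−1)^0/∏(0,1,2,1,0,4)! = 1/48  (running 1/48)
  +(−1)^1/∏(1,0,1,0,1,5)! = -1/120  (running 1/80)
⟨..|..⟩ = √(6400/7)·(1/80) = +0.377964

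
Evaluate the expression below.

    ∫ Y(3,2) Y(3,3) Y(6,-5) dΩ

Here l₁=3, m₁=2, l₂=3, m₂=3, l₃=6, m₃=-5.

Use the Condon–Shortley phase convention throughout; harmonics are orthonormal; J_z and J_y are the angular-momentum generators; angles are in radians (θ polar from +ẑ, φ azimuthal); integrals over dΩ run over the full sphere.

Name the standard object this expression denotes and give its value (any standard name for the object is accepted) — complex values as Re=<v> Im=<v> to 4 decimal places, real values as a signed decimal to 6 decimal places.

Gaunt coefficient, -0.254801

This is a Gaunt coefficient — the integral of a triple product of spherical harmonics over the sphere.
Rules hold: Σm=0, L=12 even, 0≤6≤6.
N = 7·7·13 = 637
Δ = 0!·6!·6!/13! = 1/12012
Racah Σ t=0..0: t=0:+1/1296 = 1/1296
⇒ 3j(3 3 6; 0 0 0)² = 100/3003, sgn +1
Racah Σ t=0..0: t=0:+1/86400 = 1/86400
⇒ 3j(3 3 6; 2 3 -5)² = 1/26, sgn -1
4πI² = N·(3j₀)²·(3jₘ)² = 350/429
I = -1·√(0.815851/4π) = -0.25480060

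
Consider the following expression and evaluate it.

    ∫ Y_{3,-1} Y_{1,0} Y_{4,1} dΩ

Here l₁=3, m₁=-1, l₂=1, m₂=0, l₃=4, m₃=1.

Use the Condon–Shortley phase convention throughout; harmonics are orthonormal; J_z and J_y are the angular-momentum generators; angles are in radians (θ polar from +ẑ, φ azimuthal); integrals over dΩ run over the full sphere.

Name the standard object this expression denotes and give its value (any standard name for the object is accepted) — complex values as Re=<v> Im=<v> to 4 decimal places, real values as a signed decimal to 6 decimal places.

Gaunt coefficient, -0.238414

This is a Gaunt coefficient — the integral of a triple product of spherical harmonics over the sphere.
Checks pass: Σm=0; 8 even; l₃=4∈[2,4].
(2·3+1)(2·1+1)(2·4+1) = 189
Δ: 0! 6! 2! / 9! → 1/252
sum: t=0:+1/36 = 1/36
3j²(3 1 4; 0 0 0) = Δ·Π!·Σ² = 4/63  (sign +1)
sum: t=0:+1/48 = 1/48
3j²(3 1 4; -1 0 1) = Δ·Π!·Σ² = 5/84  (sign -1)
combine: 4πI² = 189·4/63·5/84 = 5/7
take √, sign -1: I = -0.23841361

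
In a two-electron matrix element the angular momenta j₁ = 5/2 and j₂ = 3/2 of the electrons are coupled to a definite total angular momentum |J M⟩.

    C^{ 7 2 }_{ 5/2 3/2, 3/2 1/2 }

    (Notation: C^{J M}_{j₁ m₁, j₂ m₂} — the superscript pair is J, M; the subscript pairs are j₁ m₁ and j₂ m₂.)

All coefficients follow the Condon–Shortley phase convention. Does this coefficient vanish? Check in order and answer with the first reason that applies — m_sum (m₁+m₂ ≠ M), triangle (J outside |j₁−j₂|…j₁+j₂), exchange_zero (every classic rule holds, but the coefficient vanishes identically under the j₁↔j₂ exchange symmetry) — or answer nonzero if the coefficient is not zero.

triangle

m-sum: m₁+m₂ = 3/2+1/2 = 2, M = 2  ✓
triangle: need |j₁−j₂| ≤ J ≤ j₁+j₂, i.e. J ∈ [1, 4]; J = 7 is outside ✗ ⇒ coefficient is 0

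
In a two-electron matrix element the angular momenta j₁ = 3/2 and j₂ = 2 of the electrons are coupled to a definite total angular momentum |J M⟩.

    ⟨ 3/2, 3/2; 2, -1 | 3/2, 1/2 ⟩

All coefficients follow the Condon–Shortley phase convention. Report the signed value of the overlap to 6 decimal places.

+0.632456

√[4·2!1!2!/6! · 3!0!1!3!2!1!] = √(8/5)
  +(−1)^0/∏(0,2,0,1,1,1)! = 1/2  (running 1/2)
⟨..|..⟩ = √(8/5)·(1/2) = +0.632456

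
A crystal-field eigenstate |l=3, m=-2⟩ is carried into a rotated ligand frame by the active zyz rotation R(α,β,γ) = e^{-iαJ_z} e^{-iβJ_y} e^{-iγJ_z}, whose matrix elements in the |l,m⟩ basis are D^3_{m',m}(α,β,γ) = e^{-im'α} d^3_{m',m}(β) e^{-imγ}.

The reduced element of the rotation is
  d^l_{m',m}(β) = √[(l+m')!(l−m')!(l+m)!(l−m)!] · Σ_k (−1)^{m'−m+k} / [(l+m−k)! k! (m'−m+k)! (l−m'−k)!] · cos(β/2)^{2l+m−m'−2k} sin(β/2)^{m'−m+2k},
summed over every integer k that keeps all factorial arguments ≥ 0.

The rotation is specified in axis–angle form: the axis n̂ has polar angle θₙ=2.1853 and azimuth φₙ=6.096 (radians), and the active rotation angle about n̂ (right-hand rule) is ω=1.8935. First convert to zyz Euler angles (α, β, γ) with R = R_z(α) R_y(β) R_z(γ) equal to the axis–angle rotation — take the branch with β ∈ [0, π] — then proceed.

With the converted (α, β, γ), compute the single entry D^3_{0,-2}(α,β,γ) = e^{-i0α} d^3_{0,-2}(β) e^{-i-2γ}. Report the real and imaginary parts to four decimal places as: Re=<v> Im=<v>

Re=-0.0913 Im=0.1349

Axis–angle → zyz. n̂ = (sinθₙcosφₙ, sinθₙsinφₙ, cosθₙ) = (+0.802787, -0.152050, -0.576553), ω = 1.8935.
R = I cosω + sinω [n̂]ₓ + (1−cosω) n̂n̂ᵀ gives
  R = [+0.531717, +0.386018, -0.753835; -0.707566, -0.286681, -0.645882; -0.465432, +0.876815, +0.120700]
β = atan2(√(R₁₃²+R₂₃²), R₃₃) = 1.449801; α = atan2(R₂₃, R₁₃) mod 2π = 3.850018; γ = atan2(R₃₂, −R₃₁) mod 2π = 1.082796
D^3_{0,-2}(3.8500,1.4498,1.0828) = e^{-i·0·3.8500}·d^3_{0,-2}(1.4498)·e^{-i·-2·1.0828}. Compute d first:
Half-angle: c=0.748565, s=0.663061. N=√(6·6·1·120)=65.726707
k: max(0,(-2)−(0))=0 … min(3+(-2),3−(0))=1
  k=0: (−1)^2·65.7267/(12)·0.7486^4·0.6631^2 = +0.756113
  k=1: (−1)^3·65.7267/(12)·0.7486^2·0.6631^4 = -0.593245
d^3_{0,-2}(1.4498) = +0.756113 -0.593245 = +0.162868
Attach z-rotation phases: D = e^{-i(0)(3.8500)}·(+0.162868)·e^{-i(-2)(1.0828)} = -0.091262+0.134898i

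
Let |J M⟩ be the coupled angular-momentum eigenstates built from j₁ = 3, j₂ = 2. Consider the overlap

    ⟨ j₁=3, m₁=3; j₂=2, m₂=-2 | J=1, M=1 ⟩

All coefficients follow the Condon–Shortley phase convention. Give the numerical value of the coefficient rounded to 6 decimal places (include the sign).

+√(3/7) = +0.654654

j₁+j₂−J=4  J+j₁−j₂=2  J−j₁+j₂=0  j₁+j₂+J+1=7
(j₁±m₁, j₂±m₂, J±M) = (6,0,0,4,2,0)
P² = 6912/7
sum k=0..0:
  [0] +1/48 = 1/48
S = 1/48
C² = P²·S² = 3/7 ; C = +0.654654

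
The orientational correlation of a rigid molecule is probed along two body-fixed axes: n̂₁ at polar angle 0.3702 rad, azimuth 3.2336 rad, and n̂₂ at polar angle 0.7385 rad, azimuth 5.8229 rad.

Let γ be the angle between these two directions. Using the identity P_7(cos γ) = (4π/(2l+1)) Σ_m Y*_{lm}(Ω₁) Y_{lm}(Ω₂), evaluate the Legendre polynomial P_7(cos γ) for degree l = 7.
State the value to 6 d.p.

Term-by-term m-sum for l=7 (normalisation 4π/15 = 0.837758):
  [-7]  conj(Y_{7,-7})(Ω₁) = -0.000324-0.000244i ; Y_{7,-7}(Ω₂) = -0.031226-0.002516i ; Δ = +0.000010+0.000008i
  [-6]  conj(Y_{7,-6})(Ω₁) = +0.003331+0.002052i ; Y_{7,-6}(Ω₂) = -0.119580+0.047745i ; Δ = -0.000496-0.000086i
  [-5]  conj(Y_{7,-5})(Ω₁) = -0.020991-0.010401i ; Y_{7,-5}(Ω₂) = -0.206794+0.230783i ; Δ = +0.006741-0.002693i
  [-4]  conj(Y_{7,-4})(Ω₁) = +0.090765+0.034999i ; Y_{7,-4}(Ω₂) = -0.122290+0.441272i ; Δ = -0.026544+0.035772i
  [-3]  conj(Y_{7,-3})(Ω₁) = -0.270475-0.076613i ; Y_{7,-3}(Ω₂) = +0.061615+0.320478i ; Δ = +0.007888-0.091402i
  [-2]  conj(Y_{7,-2})(Ω₁) = +0.514540+0.095766i ; Y_{7,-2}(Ω₂) = -0.075891-0.099783i ; Δ = -0.029493-0.058610i
  [-1]  conj(Y_{7,-1})(Ω₁) = -0.461612-0.042592i ; Y_{7,-1}(Ω₂) = -0.348505-0.172790i ; Δ = +0.153514+0.094605i
  [+0]  conj(Y_{7,0})(Ω₁) = -0.194705-0.000000i ; Y_{7,0}(Ω₂) = +0.008905+0.000000i ; Δ = -0.001734-0.000000i
  [+1]  conj(Y_{7,1})(Ω₁) = +0.461612-0.042592i ; Y_{7,1}(Ω₂) = +0.348505-0.172790i ; Δ = +0.153514-0.094605i
  [+2]  conj(Y_{7,2})(Ω₁) = +0.514540-0.095766i ; Y_{7,2}(Ω₂) = -0.075891+0.099783i ; Δ = -0.029493+0.058610i
  [+3]  conj(Y_{7,3})(Ω₁) = +0.270475-0.076613i ; Y_{7,3}(Ω₂) = -0.061615+0.320478i ; Δ = +0.007888+0.091402i
  [+4]  conj(Y_{7,4})(Ω₁) = +0.090765-0.034999i ; Y_{7,4}(Ω₂) = -0.122290-0.441272i ; Δ = -0.026544-0.035772i
  [+5]  conj(Y_{7,5})(Ω₁) = +0.020991-0.010401i ; Y_{7,5}(Ω₂) = +0.206794+0.230783i ; Δ = +0.006741+0.002693i
  [+6]  conj(Y_{7,6})(Ω₁) = +0.003331-0.002052i ; Y_{7,6}(Ω₂) = -0.119580-0.047745i ; Δ = -0.000496+0.000086i
  [+7]  conj(Y_{7,7})(Ω₁) = +0.000324-0.000244i ; Y_{7,7}(Ω₂) = +0.031226-0.002516i ; Δ = +0.000010-0.000008i
Σ over m = +0.221505+0.000000i; ×(4π/15) → +0.185568+0.000000i. Real part: 0.185568

0.185568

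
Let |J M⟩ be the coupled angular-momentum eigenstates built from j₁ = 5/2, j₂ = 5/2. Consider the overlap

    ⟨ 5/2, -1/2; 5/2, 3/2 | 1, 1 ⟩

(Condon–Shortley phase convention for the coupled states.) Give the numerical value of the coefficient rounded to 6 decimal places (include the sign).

√[3·4!1!1!/7! · 2!3!4!1!2!0!] = √(288/35)
  +(−1)^3/∏(3,1,0,1,1,0)! = -1/6  (running -1/6)
⟨..|..⟩ = √(288/35)·(-1/6) = -0.478091

−√(8/35) ≈ -0.478091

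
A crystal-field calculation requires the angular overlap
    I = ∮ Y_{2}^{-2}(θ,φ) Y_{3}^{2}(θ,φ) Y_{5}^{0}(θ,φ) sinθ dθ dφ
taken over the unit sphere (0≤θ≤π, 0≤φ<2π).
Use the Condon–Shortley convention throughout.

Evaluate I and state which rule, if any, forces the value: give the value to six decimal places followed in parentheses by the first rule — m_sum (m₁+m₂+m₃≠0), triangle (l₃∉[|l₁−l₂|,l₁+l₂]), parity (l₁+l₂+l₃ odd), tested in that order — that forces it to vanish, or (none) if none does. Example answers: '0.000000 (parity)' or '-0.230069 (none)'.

0.053579 (none)

Checks pass: Σm=0; 10 even; l₃=5∈[1,5].
(2·2+1)(2·3+1)(2·5+1) = 385
Δ: 0! 4! 6! / 11! → 1/2310
sum: t=0:+1/144 = 1/144
3j²(2 3 5; 0 0 0) = Δ·Π!·Σ² = 10/231  (sign -1)
sum: t=0:+1/2880 = 1/2880
3j²(2 3 5; -2 2 0) = Δ·Π!·Σ² = 1/462  (sign -1)
combine: 4πI² = 385·10/231·1/462 = 25/693
take √, sign +1: I = 0.05357948
No selection rule forces the value: the integral is nonzero (none).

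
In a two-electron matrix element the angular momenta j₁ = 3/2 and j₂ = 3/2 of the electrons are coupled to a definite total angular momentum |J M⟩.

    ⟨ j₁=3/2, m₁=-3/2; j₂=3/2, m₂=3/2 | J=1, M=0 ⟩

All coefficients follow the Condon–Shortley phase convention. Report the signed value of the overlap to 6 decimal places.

+√(9/20) = +0.670820

√[3·2!1!1!/5! · 0!3!3!0!1!1!] = √(9/5)
  +(−1)^2/∏(2,0,1,1,0,0)! = 1/2  (running 1/2)
⟨..|..⟩ = √(9/5)·(1/2) = +0.670820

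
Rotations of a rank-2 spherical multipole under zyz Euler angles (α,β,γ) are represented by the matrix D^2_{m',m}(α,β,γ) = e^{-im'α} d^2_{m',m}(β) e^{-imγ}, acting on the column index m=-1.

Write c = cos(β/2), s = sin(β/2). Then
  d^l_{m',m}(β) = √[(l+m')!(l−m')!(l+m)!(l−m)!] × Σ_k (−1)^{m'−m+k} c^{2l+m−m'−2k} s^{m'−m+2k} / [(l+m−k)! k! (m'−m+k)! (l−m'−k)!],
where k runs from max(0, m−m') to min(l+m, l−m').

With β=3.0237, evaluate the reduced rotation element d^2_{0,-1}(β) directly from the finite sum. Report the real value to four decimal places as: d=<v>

d^2_{0,-1}(β=3.0237) via the finite sum:
With c≡cos(β/2)=0.058912 and s≡sin(β/2)=0.998263, N=[2·2·1·6]^{1/2}=4.898979
k: max(0,(-1)−(0))=0 … min(2+(-1),2−(0))=1
  k=0: (−1)^1·4.8990/(2)·0.0589^3·0.9983^1 = -0.000500
  k=1: (−1)^2·4.8990/(2)·0.0589^1·0.9983^3 = +0.143554
d^2_{0,-1}(3.0237) = -0.000500 +0.143554 = +0.143054

d=0.1431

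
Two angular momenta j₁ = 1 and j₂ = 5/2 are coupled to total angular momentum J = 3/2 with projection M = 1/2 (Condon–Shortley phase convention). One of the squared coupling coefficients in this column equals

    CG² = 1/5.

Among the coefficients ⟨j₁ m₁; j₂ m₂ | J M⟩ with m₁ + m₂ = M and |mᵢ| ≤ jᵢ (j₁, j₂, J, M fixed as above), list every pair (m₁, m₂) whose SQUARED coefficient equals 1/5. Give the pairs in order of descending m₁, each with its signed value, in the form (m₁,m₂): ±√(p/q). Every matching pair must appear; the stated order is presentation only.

(1,-1/2): +√(1/5)

Admissible pairs with m₁+m₂ = M = 1/2: (-1,3/2), (0,1/2), (1,-1/2)
  (m₁,m₂)=(1,-1/2): CG² = 1/5, CG = +√(1/5)   ← matches the target
  (m₁,m₂)=(0,1/2): CG² = 2/5, CG = −√(2/5)
  (m₁,m₂)=(-1,3/2): CG² = 2/5, CG = +√(2/5)
Pairs with CG² = 1/5: (1,-1/2): +√(1/5)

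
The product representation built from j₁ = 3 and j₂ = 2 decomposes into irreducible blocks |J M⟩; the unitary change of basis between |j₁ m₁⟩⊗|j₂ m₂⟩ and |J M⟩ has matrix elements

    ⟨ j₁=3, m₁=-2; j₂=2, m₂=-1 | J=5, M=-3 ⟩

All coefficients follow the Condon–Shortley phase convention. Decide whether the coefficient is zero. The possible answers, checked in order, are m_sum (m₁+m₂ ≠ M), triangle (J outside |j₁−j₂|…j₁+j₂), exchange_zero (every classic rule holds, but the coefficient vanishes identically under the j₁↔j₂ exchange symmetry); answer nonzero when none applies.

nonzero

m-sum: m₁+m₂ = -2+(-1) = -3, M = -3  ✓
triangle: |j₁−j₂| = 1 ≤ J = 5 ≤ j₁+j₂ = 5  ✓
exchange: j₁≠j₂ or m₁≠m₂ — the exchange symmetry imposes no constraint here
value check: CG = +√(8/15) = +0.730297 ≠ 0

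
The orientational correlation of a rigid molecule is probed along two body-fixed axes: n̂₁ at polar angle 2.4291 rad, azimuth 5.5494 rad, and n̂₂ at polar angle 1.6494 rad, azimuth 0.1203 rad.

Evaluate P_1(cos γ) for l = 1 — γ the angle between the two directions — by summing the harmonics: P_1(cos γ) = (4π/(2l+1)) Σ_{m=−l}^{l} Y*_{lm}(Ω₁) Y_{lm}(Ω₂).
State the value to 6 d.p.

0.487530

Summing Y*_{l m}(θ₁,φ₁)·Y_{l m}(θ₂,φ₂) over m ∈ [−1, 1]; prefactor 4π/(2·1+1) = 4.188790:
  m=-1: (0.16773 - 0.15125j) × (0.34194 - 0.04133j) = 0.05110 - 0.05865j  (running Σ = 0.05110 - 0.05865j)
  m=0: (-0.36974 + 0.00000j) × (-0.03837 + 0.00000j) = 0.01419 + 0.00000j  (running Σ = 0.06529 - 0.05865j)
  m=1: (-0.16773 - 0.15125j) × (-0.34194 - 0.04133j) = 0.05110 + 0.05865j  (running Σ = 0.11639 + 0.00000j)
Σ over m = 0.11639 + 0.00000j; ×(4π/3) → 0.48753 + 0.00000j. Real part: 0.487530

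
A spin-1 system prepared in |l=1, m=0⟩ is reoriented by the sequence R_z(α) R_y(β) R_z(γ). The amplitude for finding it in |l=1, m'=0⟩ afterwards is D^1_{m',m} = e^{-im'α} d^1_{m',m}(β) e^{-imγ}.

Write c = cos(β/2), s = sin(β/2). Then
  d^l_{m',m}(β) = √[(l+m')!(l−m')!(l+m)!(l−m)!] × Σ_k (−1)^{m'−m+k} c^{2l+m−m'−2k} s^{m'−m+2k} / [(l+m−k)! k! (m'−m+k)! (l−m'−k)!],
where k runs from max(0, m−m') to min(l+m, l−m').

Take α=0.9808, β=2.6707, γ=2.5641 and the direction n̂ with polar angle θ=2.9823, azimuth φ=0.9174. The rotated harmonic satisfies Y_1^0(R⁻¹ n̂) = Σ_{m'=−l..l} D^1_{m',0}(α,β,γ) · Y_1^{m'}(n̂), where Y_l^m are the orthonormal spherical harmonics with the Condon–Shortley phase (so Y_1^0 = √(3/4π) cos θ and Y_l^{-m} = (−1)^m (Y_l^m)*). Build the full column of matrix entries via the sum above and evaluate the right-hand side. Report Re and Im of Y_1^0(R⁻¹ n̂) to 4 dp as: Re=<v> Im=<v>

Re=0.4650 Im=0.0000

Need the full column D^1_{m',0} for m'=−1..1 at α=0.9808, β=2.6707, γ=2.5641.
cos(β/2)=0.233277, sin(β/2)=0.972410
d^1_{-1,0}: single k=1 term ⇒ +0.320802;  D = +0.178481+0.266568i
d^1_{0,0}: k∈[0..1] ⇒ +0.054418 -0.945582 = -0.891164;  D = -0.891164+0.000000i
d^1_{1,0}: single k=0 term ⇒ -0.320802;  D = -0.178481+0.266568i
Y_1^{m'}(θ=2.9823,φ=0.9174) and Σ D·Y over m':
  (+0.1785+0.2666i)·(+0.0333-0.0435i)  (-0.8912+0.0000i)·(-0.4824+0.0000i)  (-0.1785+0.2666i)·(-0.0333-0.0435i)
Y_1^0(R⁻¹ n̂) = +0.465003+0.000000i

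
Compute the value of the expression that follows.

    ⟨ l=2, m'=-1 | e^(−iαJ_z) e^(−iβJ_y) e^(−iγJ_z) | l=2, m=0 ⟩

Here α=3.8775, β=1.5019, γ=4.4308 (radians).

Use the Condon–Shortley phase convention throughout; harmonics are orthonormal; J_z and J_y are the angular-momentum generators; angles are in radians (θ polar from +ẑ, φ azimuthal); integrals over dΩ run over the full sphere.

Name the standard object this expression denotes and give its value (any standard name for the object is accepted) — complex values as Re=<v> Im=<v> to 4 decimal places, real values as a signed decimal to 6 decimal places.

This is a Wigner D-matrix element — the rotation-matrix element ⟨l m'| R(α,β,γ) |l m⟩ in the angular-momentum basis.
D^2_{-1,0}(3.8775,1.5019,4.4308) = e^{-i·-1·3.8775}·d^2_{-1,0}(1.5019)·e^{-i·0·4.4308}. Compute d first:
Half-angle: c=0.731041, s=0.682334. N=√(1·6·2·2)=4.898979
k: max(0,(0)−(-1))=1 … min(2+(0),2−(-1))=2
  k=1: (−1)^0·4.8990/(2)·0.7310^3·0.6823^1 = +0.652976
  k=2: (−1)^1·4.8990/(2)·0.7310^1·0.6823^3 = -0.568863
d^2_{-1,0}(1.5019) = +0.652976 -0.568863 = +0.084114
Attach z-rotation phases: D = e^{-i(-1)(3.8775)}·(+0.084114)·e^{-i(0)(4.4308)} = -0.062347-0.056462i

Wigner D-matrix element, Re=-0.0623 Im=-0.0565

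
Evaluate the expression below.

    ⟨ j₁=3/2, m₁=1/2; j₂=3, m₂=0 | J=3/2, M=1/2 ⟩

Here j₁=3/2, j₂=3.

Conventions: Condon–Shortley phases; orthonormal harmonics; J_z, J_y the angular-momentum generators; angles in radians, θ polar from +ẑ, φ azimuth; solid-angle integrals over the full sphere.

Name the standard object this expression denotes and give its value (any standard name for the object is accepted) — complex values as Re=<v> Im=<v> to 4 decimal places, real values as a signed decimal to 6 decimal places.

This is a Clebsch–Gordan (vector-coupling) coefficient.
√[4·3!0!3!/7! · 2!1!3!3!2!1!] = √(144/35)
  +(−1)^1/∏(1,2,0,2,0,1)! = -1/4  (running -1/4)
⟨..|..⟩ = √(144/35)·(-1/4) = -0.507093

Clebsch–Gordan coefficient, −√(9/35) ≈ -0.507093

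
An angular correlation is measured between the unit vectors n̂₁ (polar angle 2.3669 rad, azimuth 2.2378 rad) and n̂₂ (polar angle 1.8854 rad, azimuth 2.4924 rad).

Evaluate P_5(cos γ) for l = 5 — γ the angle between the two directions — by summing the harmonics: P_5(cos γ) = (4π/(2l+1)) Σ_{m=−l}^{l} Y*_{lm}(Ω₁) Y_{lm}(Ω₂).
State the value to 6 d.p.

-0.228291

Summing Y*_{l m}(θ₁,φ₁)·Y_{l m}(θ₂,φ₂) over m ∈ [−5, 5]; prefactor 4π/(2·5+1) = 1.142397:
  [-5]  conj(Y_{5,-5})(Ω₁) = (0.014941, -0.076277) ; Y_{5,-5}(Ω₂) = (0.358914, 0.037597) ; Δ = (0.008230, -0.026815)
  [-4]  conj(Y_{5,-4})(Ω₁) = (0.223476, -0.114526) ; Y_{5,-4}(Ω₂) = (0.317592, -0.192462) ; Δ = (0.048932, -0.079383)
  [-3]  conj(Y_{5,-3})(Ω₁) = (0.387015, 0.177594) ; Y_{5,-3}(Ω₂) = (-0.015128, 0.038233) ; Δ = (-0.012645, 0.012110)
  [-2]  conj(Y_{5,-2})(Ω₁) = (0.073972, 0.306536) ; Y_{5,-2}(Ω₂) = (0.090938, 0.325528) ; Δ = (-0.093059, 0.051956)
  [-1]  conj(Y_{5,-1})(Ω₁) = (0.093228, -0.118402) ; Y_{5,-1}(Ω₂) = (0.035905, 0.027250) ; Δ = (0.006574, -0.001711)
  [+0]  conj(Y_{5,0})(Ω₁) = (0.360861, -0.000000) ; Y_{5,0}(Ω₂) = (-0.321175, 0.000000) ; Δ = (-0.115900, 0.000000)
  [+1]  conj(Y_{5,1})(Ω₁) = (-0.093228, -0.118402) ; Y_{5,1}(Ω₂) = (-0.035905, 0.027250) ; Δ = (0.006574, 0.001711)
  [+2]  conj(Y_{5,2})(Ω₁) = (0.073972, -0.306536) ; Y_{5,2}(Ω₂) = (0.090938, -0.325528) ; Δ = (-0.093059, -0.051956)
  [+3]  conj(Y_{5,3})(Ω₁) = (-0.387015, 0.177594) ; Y_{5,3}(Ω₂) = (0.015128, 0.038233) ; Δ = (-0.012645, -0.012110)
  [+4]  conj(Y_{5,4})(Ω₁) = (0.223476, 0.114526) ; Y_{5,4}(Ω₂) = (0.317592, 0.192462) ; Δ = (0.048932, 0.079383)
  [+5]  conj(Y_{5,5})(Ω₁) = (-0.014941, -0.076277) ; Y_{5,5}(Ω₂) = (-0.358914, 0.037597) ; Δ = (0.008230, 0.026815)
Σ over m = (-0.199835, -0.000000); ×(4π/11) → (-0.228291, -0.000000). Real part: -0.228291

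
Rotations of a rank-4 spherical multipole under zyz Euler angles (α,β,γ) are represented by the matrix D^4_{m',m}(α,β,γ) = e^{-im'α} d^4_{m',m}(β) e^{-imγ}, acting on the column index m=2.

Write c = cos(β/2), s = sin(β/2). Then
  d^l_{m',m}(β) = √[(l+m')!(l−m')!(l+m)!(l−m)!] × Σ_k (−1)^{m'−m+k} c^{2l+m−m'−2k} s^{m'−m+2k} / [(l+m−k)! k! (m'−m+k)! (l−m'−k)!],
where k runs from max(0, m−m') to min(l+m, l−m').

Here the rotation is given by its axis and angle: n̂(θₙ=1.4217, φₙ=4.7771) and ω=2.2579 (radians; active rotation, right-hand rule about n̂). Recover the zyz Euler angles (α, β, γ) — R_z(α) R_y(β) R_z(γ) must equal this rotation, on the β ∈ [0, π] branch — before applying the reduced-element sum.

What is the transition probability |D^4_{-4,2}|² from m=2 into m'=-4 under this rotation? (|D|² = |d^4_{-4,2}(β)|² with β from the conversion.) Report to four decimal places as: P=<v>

Axis–angle → zyz. n̂ = (sinθₙcosφₙ, sinθₙsinφₙ, cosθₙ) = (+0.063948, -0.986836, +0.148545), ω = 2.2579.
R = I cosω + sinω [n̂]ₓ + (1−cosω) n̂n̂ᵀ gives
  R = [-0.627617, -0.217973, -0.747385; +0.011703, +0.957255, -0.289008; +0.778434, -0.190133, -0.598239]
β = atan2(√(R₁₃²+R₂₃²), R₃₃) = 2.212098; α = atan2(R₂₃, R₁₃) mod 2π = 3.510575; γ = atan2(R₃₂, −R₃₁) mod 2π = 3.381153
D^4_{-4,2}(3.5106,2.2121,3.3812) = e^{-i·-4·3.5106}·d^4_{-4,2}(2.2121)·e^{-i·2·3.3812}. Compute d first:
c=cos(2.212098/2)=0.448197, s=sin(2.212098/2)=0.893935; N=√[1·40320·720·2]=7619.763776
k∈{6} keeps every argument non-negative
  k=6: (−1)^0·7619.7638/(1440)·0.4482^2·0.8939^6 = +0.542440
d^4_{-4,2}(2.2121) = +0.542440
|D^4_{-4,2}|² = |d^4_{-4,2}(β)|² = (+0.542440)² = 0.294241 (the z-rotation phases have unit modulus)

P=0.2942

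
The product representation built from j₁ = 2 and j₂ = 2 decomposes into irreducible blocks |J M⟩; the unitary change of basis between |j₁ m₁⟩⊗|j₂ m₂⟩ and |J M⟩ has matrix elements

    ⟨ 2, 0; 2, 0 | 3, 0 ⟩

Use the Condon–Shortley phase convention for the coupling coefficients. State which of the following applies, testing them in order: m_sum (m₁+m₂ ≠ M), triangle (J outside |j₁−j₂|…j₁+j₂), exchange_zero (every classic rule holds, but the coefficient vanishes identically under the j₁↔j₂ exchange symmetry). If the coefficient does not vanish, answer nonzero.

exchange_zero

m-sum: m₁+m₂ = 0+0 = 0, M = 0  ✓
triangle: |j₁−j₂| = 0 ≤ J = 3 ≤ j₁+j₂ = 4  ✓
exchange: j₁=j₂ and m₁=m₂, and (−1)^(j₁+j₂−J) = (−1)^1 = −1 forces ⟨j₁m₁;j₂m₂|JM⟩ = −⟨j₂m₂;j₁m₁|JM⟩ = −⟨j₁m₁;j₂m₂|JM⟩ ⇒ the coefficient vanishes identically
Racah sum check: Σ_k collapses to 0 ⇒ CG = 0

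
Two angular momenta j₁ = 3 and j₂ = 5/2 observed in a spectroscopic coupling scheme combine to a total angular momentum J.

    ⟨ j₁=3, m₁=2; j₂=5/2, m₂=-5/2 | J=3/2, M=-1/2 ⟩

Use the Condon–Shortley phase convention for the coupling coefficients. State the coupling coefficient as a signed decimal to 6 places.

√[4·4!2!1!/8! · 5!1!0!5!1!2!] = √(960/7)
  +(−1)^0/∏(0,4,1,0,1,1)! = 1/24  (running 1/24)
⟨..|..⟩ = √(960/7)·(1/24) = +0.487950

+√(5/21) ≈ +0.487950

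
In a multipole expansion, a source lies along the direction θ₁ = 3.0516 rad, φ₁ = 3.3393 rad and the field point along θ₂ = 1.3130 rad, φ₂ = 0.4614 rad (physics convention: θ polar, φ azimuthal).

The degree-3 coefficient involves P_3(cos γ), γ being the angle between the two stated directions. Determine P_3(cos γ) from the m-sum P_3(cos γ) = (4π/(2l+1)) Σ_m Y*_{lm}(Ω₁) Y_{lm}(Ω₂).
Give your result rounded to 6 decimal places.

Addition theorem: P_3(cos γ) = (4π/7) Σ_m Y*_{lm}(Ω₁) Y_{lm}(Ω₂), m = −3…3:
  m=-3: Y*=-0.000251-0.000169i  Y=+0.069979-0.370665i  product -0.000080+0.000081i
  m=-2: Y*=-0.007587-0.003167i  Y=+0.147046-0.194237i  product -0.001731+0.001008i
  m=-1: Y*=-0.112765-0.022590i  Y=-0.188881+0.093910i  product +0.023421-0.006323i
  m=+0: Y*=-0.728323-0.000000i  Y=-0.254503+0.000000i  product +0.185361+0.000000i
  m=+1: Y*=+0.112765-0.022590i  Y=+0.188881+0.093910i  product +0.023421+0.006323i
  m=+2: Y*=-0.007587+0.003167i  Y=+0.147046+0.194237i  product -0.001731-0.001008i
  m=+3: Y*=+0.000251-0.000169i  Y=-0.069979-0.370665i  product -0.000080-0.000081i
Accumulated sum +0.228580+0.000000i; after 4π/(2l+1) scaling, +0.410346+0.000000i ⇒ P_3 = 0.410346

0.410346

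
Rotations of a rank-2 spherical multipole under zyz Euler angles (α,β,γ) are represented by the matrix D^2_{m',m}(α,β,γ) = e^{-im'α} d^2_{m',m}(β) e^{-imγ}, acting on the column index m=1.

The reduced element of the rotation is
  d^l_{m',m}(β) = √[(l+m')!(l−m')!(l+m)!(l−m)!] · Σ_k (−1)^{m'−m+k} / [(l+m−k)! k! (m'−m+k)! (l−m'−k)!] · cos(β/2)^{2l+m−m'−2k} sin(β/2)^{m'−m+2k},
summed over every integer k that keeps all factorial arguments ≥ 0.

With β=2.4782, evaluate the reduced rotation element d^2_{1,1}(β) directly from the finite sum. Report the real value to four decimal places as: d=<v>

d^2_{1,1}(β=2.4782) via the finite sum:
With c≡cos(β/2)=0.325647 and s≡sin(β/2)=0.945491, N=[6·1·6·1]^{1/2}=6.000000
k: max(0,(1)−(1))=0 … min(2+(1),2−(1))=1
  k=0: (−1)^0·6.0000/(6)·0.3256^4·0.9455^0 = +0.011246
  k=1: (−1)^1·6.0000/(2)·0.3256^2·0.9455^2 = -0.284401
d^2_{1,1}(2.4782) = +0.011246 -0.284401 = -0.273155

d=-0.2732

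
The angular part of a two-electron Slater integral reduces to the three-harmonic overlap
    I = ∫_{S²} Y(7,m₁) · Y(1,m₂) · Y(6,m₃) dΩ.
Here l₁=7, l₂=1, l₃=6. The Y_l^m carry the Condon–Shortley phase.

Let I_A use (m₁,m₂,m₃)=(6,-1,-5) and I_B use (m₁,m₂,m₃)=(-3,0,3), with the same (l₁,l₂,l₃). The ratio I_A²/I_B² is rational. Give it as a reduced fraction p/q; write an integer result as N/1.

Same 7,1,6: normalisation and zero-m 3j drop out of the ratio.
A: Δ: 2! 12! 0! / 15! → 1/1365; sum: t=0:+1/79833600 = 1/79833600; 3j²(7 1 6; 6 -1 -5) = Δ·Π!·Σ² = 2/35  (sign -1)
B: Δ: 2! 12! 0! / 15! → 1/1365; sum: t=1:−1/2177280 = -1/2177280; 3j²(7 1 6; -3 0 3) = Δ·Π!·Σ² = 8/273  (sign +1)
I_A²/I_B² = (2/35)/(8/273) = 39/20

39/20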